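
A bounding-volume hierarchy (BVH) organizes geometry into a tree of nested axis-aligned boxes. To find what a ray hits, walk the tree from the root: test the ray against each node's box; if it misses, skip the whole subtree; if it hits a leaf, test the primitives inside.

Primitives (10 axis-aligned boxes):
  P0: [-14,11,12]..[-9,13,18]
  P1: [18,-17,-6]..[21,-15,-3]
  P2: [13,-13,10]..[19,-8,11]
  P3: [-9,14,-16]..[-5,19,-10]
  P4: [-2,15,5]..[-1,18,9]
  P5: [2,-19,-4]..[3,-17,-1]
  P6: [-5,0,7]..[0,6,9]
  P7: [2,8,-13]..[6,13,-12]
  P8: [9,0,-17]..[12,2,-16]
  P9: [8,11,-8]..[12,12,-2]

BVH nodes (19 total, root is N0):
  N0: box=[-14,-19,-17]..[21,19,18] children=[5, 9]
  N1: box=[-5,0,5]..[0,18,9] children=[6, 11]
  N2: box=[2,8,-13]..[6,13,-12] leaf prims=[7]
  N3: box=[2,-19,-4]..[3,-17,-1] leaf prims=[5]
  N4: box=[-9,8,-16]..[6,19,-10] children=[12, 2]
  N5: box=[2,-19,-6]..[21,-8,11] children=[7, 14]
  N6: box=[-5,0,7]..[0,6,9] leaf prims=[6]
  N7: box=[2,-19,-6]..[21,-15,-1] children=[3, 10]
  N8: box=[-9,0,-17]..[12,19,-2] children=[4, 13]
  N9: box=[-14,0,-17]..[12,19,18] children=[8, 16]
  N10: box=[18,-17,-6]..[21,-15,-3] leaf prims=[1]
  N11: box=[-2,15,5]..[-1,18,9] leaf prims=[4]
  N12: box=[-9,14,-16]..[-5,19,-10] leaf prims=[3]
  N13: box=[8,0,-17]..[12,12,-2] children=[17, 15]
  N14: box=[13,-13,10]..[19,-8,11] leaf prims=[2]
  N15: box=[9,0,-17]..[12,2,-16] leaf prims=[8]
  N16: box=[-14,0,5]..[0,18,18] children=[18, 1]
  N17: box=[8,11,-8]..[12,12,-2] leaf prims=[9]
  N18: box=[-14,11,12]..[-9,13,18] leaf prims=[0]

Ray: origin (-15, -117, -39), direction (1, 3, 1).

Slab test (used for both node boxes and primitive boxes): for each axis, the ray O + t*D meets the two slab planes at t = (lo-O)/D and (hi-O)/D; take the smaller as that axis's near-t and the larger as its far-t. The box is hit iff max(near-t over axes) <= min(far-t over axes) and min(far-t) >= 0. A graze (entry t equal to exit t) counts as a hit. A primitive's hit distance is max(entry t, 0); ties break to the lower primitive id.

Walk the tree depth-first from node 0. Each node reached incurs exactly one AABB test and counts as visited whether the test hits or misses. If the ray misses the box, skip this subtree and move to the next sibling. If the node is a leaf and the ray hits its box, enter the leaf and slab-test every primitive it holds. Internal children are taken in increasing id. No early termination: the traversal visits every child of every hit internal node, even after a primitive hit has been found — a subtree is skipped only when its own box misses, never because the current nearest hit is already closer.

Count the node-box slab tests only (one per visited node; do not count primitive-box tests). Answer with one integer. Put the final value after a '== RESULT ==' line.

Traverse from the root:
N0 x:[1,36] y:[98/3,136/3] z:[22,57] -> hit [98/3,36], descend [5, 9]
  N5 x:[17,36] y:[98/3,109/3] z:[33,50] -> hit [33,36], descend [7, 14]
    N7 x:[17,36] y:[98/3,34] z:[33,38] -> hit [33,34], descend [3, 10]
      N3 x:[17,18] y:[98/3,100/3] z:[35,38] -> miss, prune
      N10 x:[33,36] y:[100/3,34] z:[33,36] -> hit [100/3,34] leaf, test {P1@t=100/3}
    N14 x:[28,34] y:[104/3,109/3] z:[49,50] -> miss, prune
  N9 x:[1,27] y:[39,136/3] z:[22,57] -> miss, prune

Visited [0, 5, 7, 3, 10, 14, 9]. Tests: 7 box, 1 leaf. Nearest: P1.

== RESULT ==
7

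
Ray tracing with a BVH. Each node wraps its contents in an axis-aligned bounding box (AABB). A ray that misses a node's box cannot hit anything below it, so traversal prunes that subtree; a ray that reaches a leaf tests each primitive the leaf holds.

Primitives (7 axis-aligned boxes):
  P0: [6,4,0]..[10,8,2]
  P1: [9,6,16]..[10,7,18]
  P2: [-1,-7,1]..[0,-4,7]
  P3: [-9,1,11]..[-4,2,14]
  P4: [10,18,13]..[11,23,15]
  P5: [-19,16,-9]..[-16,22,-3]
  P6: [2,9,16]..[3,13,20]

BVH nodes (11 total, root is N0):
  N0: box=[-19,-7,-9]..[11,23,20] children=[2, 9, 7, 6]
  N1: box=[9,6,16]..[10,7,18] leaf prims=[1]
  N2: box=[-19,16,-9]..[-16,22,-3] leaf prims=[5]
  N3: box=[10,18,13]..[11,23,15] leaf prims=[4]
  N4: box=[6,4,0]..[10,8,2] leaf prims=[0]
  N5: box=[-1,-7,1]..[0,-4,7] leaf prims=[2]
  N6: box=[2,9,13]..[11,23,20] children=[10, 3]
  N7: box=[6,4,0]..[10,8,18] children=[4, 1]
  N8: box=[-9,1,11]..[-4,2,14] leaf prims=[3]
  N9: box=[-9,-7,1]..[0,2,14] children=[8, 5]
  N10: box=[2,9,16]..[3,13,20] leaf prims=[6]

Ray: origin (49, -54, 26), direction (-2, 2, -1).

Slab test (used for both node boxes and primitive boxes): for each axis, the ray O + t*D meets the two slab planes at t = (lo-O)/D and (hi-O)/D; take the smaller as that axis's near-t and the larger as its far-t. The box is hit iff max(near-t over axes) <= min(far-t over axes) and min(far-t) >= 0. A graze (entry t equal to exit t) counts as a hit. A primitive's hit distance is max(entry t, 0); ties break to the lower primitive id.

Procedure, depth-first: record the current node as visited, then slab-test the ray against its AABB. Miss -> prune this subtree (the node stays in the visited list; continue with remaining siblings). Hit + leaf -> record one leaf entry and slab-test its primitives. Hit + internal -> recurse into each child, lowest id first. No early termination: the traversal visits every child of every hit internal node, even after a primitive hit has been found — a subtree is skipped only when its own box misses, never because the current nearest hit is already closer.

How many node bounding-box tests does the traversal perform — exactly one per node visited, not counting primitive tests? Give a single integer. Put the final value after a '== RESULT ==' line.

Traverse from the root:
N0 x:[19,34] y:[47/2,77/2] z:[6,35] -> hit [47/2,34], descend [2, 6, 7, 9]
  N2 x:[65/2,34] y:[35,38] z:[29,35] -> miss, prune
  N6 x:[19,47/2] y:[63/2,77/2] z:[6,13] -> miss, prune
  N7 x:[39/2,43/2] y:[29,31] z:[8,26] -> miss, prune
  N9 x:[49/2,29] y:[47/2,28] z:[12,25] -> hit [49/2,25], descend [5, 8]
    N5 x:[49/2,25] y:[47/2,25] z:[19,25] -> hit [49/2,25] leaf, test {P2@t=49/2}
    N8 x:[53/2,29] y:[55/2,28] z:[12,15] -> miss, prune

Visited [0, 2, 6, 7, 9, 5, 8]. Tests: 7 box, 1 leaf. Nearest: P2.

== RESULT ==
7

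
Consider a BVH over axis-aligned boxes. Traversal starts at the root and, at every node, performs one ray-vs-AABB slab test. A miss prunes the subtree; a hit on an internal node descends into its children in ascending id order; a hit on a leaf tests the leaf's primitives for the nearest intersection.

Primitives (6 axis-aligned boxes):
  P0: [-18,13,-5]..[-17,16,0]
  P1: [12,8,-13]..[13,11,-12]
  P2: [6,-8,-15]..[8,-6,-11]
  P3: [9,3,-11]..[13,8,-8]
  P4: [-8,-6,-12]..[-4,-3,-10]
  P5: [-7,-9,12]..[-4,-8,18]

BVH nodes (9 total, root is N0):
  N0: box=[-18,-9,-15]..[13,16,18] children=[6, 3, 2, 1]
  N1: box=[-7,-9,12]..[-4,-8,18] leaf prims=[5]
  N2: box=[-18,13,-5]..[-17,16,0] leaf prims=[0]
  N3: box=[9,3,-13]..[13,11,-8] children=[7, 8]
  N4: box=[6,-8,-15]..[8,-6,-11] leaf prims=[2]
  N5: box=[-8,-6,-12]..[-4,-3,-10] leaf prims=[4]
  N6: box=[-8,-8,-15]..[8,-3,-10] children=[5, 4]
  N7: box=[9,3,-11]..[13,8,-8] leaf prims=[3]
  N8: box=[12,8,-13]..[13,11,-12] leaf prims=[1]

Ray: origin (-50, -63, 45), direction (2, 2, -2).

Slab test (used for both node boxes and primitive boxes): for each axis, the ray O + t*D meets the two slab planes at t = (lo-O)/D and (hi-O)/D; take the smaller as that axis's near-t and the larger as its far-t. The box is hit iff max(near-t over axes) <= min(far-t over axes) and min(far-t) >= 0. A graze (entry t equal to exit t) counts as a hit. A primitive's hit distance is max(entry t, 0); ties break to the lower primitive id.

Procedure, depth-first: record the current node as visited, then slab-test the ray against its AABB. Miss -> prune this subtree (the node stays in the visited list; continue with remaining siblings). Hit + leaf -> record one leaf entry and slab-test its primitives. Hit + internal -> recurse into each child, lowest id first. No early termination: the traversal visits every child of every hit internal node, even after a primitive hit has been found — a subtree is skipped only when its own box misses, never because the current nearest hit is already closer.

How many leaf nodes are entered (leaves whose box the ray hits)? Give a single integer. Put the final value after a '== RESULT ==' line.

Traverse from the root:
N0 x:[16,63/2] y:[27,79/2] z:[27/2,30] -> hit [27,30], descend [1, 2, 3, 6]
  N1 x:[43/2,23] y:[27,55/2] z:[27/2,33/2] -> miss, prune
  N2 x:[16,33/2] y:[38,79/2] z:[45/2,25] -> miss, prune
  N3 x:[59/2,63/2] y:[33,37] z:[53/2,29] -> miss, prune
  N6 x:[21,29] y:[55/2,30] z:[55/2,30] -> hit [55/2,29], descend [4, 5]
    N4 x:[28,29] y:[55/2,57/2] z:[28,30] -> hit [28,57/2] leaf, test {P2@t=28}
    N5 x:[21,23] y:[57/2,30] z:[55/2,57/2] -> miss, prune

order=[0, 1, 2, 3, 6, 4, 5]  |boxes|=7  |leaves|=1  hit=P2

== RESULT ==
1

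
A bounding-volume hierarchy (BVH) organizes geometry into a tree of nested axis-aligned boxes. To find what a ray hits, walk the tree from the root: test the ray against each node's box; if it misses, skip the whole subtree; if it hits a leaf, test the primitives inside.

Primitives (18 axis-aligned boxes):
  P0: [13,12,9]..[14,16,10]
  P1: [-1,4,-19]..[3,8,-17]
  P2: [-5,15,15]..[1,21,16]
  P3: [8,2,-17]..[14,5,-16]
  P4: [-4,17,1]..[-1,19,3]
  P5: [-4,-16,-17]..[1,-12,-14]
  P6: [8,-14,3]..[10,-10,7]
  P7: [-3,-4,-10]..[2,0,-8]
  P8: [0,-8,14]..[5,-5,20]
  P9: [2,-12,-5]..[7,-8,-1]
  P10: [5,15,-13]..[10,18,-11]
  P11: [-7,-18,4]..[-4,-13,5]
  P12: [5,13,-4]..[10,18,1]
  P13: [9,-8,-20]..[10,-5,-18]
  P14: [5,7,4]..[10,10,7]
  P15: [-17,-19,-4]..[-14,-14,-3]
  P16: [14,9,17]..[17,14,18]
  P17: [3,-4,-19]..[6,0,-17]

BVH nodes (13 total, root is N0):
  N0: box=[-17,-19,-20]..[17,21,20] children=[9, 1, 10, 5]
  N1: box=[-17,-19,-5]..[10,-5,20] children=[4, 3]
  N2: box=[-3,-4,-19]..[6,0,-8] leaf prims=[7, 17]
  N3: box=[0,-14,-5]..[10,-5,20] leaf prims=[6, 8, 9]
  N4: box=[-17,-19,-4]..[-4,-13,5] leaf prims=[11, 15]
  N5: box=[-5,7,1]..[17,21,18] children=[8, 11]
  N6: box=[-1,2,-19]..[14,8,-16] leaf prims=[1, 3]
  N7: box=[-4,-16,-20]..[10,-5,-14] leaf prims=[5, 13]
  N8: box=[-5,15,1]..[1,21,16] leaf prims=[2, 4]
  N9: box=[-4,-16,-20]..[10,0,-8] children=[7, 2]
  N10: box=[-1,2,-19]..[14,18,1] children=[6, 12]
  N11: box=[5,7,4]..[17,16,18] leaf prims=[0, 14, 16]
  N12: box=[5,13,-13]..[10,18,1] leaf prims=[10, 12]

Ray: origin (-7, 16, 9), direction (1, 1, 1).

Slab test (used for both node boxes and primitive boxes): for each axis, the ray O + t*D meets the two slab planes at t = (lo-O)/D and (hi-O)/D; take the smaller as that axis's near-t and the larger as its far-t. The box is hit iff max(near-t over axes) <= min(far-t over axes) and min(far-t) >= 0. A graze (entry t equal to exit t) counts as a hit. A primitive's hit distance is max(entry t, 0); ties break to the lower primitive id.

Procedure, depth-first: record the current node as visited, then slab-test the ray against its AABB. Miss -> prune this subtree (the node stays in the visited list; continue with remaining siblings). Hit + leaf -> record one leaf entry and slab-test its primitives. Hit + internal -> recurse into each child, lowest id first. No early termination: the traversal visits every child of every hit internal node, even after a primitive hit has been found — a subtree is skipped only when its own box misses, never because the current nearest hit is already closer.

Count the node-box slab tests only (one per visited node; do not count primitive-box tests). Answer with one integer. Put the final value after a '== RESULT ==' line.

Walk:
N0 x:[-10,24] y:[-35,5] z:[-29,11] -> hit [-10,5], descend [1, 5, 9, 10]
  N1 x:[-10,17] y:[-35,-21] z:[-14,11] -> miss, prune
  N5 x:[2,24] y:[-9,5] z:[-8,9] -> hit [2,5], descend [8, 11]
    N8 x:[2,8] y:[-1,5] z:[-8,7] -> hit [2,5] leaf, test {P2(miss), P4(miss)}
    N11 x:[12,24] y:[-9,0] z:[-5,9] -> miss, prune
  N9 x:[3,17] y:[-32,-16] z:[-29,-17] -> miss, prune
  N10 x:[6,21] y:[-14,2] z:[-28,-8] -> miss, prune

7 AABB tests over nodes [0, 1, 5, 8, 11, 9, 10]; 1 leaf entered; closest miss.

== RESULT ==
7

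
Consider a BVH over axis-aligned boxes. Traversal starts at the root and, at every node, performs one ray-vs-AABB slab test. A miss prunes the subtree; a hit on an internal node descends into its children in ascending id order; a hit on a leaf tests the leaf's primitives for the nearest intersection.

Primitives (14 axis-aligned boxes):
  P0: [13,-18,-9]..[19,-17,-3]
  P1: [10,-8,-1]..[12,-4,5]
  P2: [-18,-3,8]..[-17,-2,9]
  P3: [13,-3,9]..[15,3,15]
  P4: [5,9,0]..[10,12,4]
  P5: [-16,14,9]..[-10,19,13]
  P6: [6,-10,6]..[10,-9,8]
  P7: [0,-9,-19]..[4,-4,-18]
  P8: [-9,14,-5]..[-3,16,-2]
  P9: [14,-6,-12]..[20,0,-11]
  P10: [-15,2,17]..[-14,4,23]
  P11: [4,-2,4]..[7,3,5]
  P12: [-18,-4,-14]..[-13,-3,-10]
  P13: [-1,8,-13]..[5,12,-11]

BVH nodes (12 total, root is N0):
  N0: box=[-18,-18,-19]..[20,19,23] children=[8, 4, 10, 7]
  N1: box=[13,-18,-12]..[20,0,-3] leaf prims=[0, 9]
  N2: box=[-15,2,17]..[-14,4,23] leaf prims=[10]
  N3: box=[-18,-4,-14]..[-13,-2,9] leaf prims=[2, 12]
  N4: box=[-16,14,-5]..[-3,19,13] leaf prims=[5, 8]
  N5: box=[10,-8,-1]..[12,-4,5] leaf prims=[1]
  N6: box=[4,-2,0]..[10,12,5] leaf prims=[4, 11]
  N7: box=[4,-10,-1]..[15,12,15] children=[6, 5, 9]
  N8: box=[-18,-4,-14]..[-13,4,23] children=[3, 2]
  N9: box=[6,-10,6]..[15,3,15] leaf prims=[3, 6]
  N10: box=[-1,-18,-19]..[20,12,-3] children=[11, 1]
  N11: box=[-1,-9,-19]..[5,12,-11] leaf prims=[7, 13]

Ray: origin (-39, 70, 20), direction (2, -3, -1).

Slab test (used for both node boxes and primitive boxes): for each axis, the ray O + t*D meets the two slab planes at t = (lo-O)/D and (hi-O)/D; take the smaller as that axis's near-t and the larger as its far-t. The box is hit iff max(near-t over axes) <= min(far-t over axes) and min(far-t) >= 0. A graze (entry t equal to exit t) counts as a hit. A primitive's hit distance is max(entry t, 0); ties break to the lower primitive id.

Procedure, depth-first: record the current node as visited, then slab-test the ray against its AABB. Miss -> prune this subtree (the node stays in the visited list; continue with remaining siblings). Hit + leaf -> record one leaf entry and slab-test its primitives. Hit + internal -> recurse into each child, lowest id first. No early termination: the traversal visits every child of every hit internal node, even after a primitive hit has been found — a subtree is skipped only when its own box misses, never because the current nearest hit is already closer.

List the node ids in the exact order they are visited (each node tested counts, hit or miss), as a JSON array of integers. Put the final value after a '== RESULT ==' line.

Walk:
N0 x:[21/2,59/2] y:[17,88/3] z:[-3,39] -> hit [17,88/3], descend [4, 7, 8, 10]
  N4 x:[23/2,18] y:[17,56/3] z:[7,25] -> hit [17,18] leaf, test {P5(miss), P8(miss)}
  N7 x:[43/2,27] y:[58/3,80/3] z:[5,21] -> miss, prune
  N8 x:[21/2,13] y:[22,74/3] z:[-3,34] -> miss, prune
  N10 x:[19,59/2] y:[58/3,88/3] z:[23,39] -> hit [23,88/3], descend [1, 11]
    N1 x:[26,59/2] y:[70/3,88/3] z:[23,32] -> hit [26,88/3] leaf, test {P0@t=29, P9(miss)}
    N11 x:[19,22] y:[58/3,79/3] z:[31,39] -> miss, prune

7 AABB tests over nodes [0, 4, 7, 8, 10, 1, 11]; 2 leaves entered; closest P0.

== RESULT ==
[0, 4, 7, 8, 10, 1, 11]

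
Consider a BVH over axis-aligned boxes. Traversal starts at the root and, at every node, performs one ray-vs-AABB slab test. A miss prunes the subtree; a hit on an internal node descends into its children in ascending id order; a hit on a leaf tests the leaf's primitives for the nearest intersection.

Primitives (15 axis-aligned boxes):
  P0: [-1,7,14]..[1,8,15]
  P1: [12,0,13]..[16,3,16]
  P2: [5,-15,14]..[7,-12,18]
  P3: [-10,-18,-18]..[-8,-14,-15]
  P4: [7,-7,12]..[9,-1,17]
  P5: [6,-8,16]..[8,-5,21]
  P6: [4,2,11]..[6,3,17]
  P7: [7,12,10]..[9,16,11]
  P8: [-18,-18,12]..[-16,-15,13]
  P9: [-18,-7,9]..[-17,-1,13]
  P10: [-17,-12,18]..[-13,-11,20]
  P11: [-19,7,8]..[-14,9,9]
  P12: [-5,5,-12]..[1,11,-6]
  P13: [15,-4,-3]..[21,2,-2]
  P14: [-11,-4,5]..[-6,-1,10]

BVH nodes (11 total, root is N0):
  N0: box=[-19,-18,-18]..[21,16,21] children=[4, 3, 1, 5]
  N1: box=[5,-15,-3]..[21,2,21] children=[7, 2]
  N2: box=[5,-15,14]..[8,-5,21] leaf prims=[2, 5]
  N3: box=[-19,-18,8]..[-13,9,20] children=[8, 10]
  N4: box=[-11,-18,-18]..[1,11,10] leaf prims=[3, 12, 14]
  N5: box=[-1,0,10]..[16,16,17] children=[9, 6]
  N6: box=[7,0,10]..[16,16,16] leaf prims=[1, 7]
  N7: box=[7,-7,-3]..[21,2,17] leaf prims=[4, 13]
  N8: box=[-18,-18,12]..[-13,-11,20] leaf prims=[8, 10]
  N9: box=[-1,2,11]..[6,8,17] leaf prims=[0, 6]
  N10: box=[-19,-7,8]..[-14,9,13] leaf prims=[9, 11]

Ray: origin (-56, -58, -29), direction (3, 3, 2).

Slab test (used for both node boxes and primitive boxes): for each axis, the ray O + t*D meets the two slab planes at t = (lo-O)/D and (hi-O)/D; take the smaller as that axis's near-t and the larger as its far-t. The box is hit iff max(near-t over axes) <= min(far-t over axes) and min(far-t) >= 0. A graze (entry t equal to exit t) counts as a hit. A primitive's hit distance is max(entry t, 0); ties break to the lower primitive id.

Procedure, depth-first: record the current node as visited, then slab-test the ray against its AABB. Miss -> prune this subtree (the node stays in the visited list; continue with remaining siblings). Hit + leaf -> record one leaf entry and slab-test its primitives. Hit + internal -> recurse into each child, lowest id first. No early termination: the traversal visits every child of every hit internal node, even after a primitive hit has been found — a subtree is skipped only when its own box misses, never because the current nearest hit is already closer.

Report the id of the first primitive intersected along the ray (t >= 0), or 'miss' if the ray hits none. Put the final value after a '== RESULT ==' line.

Walk:
N0 x:[37/3,77/3] y:[40/3,74/3] z:[11/2,25] -> hit [40/3,74/3], descend [1, 3, 4, 5]
  N1 x:[61/3,77/3] y:[43/3,20] z:[13,25] -> miss, prune
  N3 x:[37/3,43/3] y:[40/3,67/3] z:[37/2,49/2] -> miss, prune
  N4 x:[15,19] y:[40/3,23] z:[11/2,39/2] -> hit [15,19] leaf, test {P3(miss), P12(miss), P14(miss)}
  N5 x:[55/3,24] y:[58/3,74/3] z:[39/2,23] -> hit [39/2,23], descend [6, 9]
    N6 x:[21,24] y:[58/3,74/3] z:[39/2,45/2] -> hit [21,45/2] leaf, test {P1(miss), P7(miss)}
    N9 x:[55/3,62/3] y:[20,22] z:[20,23] -> hit [20,62/3] leaf, test {P0(miss), P6@t=20}

order=[0, 1, 3, 4, 5, 6, 9]  |boxes|=7  |leaves|=3  hit=P6

== RESULT ==
6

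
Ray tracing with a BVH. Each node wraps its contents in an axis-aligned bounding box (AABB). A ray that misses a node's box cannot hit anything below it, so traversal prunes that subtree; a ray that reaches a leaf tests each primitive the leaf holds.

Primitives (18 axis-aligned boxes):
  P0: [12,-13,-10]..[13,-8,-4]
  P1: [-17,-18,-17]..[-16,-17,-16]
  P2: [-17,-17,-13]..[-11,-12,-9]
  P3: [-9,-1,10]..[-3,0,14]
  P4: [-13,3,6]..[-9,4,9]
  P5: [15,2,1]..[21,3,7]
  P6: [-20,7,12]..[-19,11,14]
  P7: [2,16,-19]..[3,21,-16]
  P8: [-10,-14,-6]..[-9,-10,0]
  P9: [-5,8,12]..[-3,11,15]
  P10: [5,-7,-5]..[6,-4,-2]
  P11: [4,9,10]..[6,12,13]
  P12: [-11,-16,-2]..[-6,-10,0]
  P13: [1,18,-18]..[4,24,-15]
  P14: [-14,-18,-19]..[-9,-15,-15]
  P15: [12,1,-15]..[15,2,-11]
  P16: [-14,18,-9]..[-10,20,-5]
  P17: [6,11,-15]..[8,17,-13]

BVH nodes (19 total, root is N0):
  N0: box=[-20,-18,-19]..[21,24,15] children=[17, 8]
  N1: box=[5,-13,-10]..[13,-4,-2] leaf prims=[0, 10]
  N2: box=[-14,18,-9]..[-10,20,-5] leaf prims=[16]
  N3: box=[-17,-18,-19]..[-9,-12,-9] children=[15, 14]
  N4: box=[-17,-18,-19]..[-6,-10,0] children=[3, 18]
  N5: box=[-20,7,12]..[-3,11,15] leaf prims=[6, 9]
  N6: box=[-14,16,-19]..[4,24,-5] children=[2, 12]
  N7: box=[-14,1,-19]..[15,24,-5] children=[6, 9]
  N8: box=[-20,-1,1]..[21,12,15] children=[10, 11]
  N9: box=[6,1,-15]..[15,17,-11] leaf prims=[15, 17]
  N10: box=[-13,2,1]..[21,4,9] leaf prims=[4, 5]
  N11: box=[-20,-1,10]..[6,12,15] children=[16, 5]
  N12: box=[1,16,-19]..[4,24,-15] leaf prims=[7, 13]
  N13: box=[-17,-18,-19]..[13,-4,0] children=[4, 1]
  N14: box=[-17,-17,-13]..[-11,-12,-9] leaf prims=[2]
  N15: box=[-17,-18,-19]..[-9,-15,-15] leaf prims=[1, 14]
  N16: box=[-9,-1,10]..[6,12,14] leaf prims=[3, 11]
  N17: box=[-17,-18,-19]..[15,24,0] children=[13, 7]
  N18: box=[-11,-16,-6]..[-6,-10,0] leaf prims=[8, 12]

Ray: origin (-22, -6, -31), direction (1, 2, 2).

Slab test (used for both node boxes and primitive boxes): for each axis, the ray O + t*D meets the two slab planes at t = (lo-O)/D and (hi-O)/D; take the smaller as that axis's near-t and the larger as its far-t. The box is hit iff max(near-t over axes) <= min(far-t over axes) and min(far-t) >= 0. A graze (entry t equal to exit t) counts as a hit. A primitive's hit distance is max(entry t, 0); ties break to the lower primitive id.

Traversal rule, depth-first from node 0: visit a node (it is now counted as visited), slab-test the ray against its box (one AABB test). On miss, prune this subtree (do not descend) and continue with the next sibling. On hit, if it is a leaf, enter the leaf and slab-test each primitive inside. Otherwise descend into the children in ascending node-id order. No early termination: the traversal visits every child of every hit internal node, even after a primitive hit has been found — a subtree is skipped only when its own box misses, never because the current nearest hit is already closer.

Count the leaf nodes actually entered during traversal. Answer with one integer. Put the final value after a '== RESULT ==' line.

Trace the traversal:
N0 x:[2,43] y:[-6,15] z:[6,23] -> hit [6,15], descend [8, 17]
  N8 x:[2,43] y:[5/2,9] z:[16,23] -> miss, prune
  N17 x:[5,37] y:[-6,15] z:[6,31/2] -> hit [6,15], descend [7, 13]
    N7 x:[8,37] y:[7/2,15] z:[6,13] -> hit [8,13], descend [6, 9]
      N6 x:[8,26] y:[11,15] z:[6,13] -> hit [11,13], descend [2, 12]
        N2 x:[8,12] y:[12,13] z:[11,13] -> hit [12,12] leaf, test {P16@t=12}
        N12 x:[23,26] y:[11,15] z:[6,8] -> miss, prune
      N9 x:[28,37] y:[7/2,23/2] z:[8,10] -> miss, prune
    N13 x:[5,35] y:[-6,1] z:[6,31/2] -> miss, prune

9 AABB tests over nodes [0, 8, 17, 7, 6, 2, 12, 9, 13]; 1 leaf entered; closest P16.

== RESULT ==
1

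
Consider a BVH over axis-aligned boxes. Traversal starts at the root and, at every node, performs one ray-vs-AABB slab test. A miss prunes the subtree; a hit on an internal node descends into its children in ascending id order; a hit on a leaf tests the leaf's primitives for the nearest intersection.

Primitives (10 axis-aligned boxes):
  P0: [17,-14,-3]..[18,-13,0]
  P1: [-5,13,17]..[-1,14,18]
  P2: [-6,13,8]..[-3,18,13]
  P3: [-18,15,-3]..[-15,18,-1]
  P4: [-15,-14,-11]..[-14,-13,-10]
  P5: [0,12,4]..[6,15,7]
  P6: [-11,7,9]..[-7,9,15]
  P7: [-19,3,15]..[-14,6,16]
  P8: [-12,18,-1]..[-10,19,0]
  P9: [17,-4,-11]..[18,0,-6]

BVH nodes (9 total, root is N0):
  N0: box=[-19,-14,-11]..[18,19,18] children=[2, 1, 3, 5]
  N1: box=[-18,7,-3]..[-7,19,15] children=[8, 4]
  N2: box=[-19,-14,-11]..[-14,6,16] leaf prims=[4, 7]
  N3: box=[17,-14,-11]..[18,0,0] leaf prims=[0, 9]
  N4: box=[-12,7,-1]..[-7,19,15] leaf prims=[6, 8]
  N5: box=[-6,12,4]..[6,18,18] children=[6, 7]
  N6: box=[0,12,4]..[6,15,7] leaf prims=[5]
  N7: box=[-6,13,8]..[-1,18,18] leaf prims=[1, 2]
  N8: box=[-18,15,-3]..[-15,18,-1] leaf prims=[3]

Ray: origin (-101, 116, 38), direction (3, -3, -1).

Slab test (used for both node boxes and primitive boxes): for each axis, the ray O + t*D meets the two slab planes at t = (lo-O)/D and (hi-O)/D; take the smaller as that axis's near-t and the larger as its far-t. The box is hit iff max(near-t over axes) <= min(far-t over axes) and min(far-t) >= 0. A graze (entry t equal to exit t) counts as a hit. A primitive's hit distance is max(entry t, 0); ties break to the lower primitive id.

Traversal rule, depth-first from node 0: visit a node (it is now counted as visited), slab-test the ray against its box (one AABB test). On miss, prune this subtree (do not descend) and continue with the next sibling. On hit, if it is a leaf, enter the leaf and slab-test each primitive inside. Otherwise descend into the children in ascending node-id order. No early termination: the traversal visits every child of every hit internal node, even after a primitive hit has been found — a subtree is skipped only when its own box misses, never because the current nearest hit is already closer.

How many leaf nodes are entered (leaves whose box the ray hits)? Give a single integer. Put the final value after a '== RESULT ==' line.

Traverse from the root:
N0 x:[82/3,119/3] y:[97/3,130/3] z:[20,49] -> hit [97/3,119/3], descend [1, 2, 3, 5]
  N1 x:[83/3,94/3] y:[97/3,109/3] z:[23,41] -> miss, prune
  N2 x:[82/3,29] y:[110/3,130/3] z:[22,49] -> miss, prune
  N3 x:[118/3,119/3] y:[116/3,130/3] z:[38,49] -> hit [118/3,119/3] leaf, test {P0(miss), P9(miss)}
  N5 x:[95/3,107/3] y:[98/3,104/3] z:[20,34] -> hit [98/3,34], descend [6, 7]
    N6 x:[101/3,107/3] y:[101/3,104/3] z:[31,34] -> hit [101/3,34] leaf, test {P5@t=101/3}
    N7 x:[95/3,100/3] y:[98/3,103/3] z:[20,30] -> miss, prune

Summary -> nodes [0, 1, 2, 3, 5, 6, 7]; box-tests=7; leaf-entries=2; first=P5

== RESULT ==
2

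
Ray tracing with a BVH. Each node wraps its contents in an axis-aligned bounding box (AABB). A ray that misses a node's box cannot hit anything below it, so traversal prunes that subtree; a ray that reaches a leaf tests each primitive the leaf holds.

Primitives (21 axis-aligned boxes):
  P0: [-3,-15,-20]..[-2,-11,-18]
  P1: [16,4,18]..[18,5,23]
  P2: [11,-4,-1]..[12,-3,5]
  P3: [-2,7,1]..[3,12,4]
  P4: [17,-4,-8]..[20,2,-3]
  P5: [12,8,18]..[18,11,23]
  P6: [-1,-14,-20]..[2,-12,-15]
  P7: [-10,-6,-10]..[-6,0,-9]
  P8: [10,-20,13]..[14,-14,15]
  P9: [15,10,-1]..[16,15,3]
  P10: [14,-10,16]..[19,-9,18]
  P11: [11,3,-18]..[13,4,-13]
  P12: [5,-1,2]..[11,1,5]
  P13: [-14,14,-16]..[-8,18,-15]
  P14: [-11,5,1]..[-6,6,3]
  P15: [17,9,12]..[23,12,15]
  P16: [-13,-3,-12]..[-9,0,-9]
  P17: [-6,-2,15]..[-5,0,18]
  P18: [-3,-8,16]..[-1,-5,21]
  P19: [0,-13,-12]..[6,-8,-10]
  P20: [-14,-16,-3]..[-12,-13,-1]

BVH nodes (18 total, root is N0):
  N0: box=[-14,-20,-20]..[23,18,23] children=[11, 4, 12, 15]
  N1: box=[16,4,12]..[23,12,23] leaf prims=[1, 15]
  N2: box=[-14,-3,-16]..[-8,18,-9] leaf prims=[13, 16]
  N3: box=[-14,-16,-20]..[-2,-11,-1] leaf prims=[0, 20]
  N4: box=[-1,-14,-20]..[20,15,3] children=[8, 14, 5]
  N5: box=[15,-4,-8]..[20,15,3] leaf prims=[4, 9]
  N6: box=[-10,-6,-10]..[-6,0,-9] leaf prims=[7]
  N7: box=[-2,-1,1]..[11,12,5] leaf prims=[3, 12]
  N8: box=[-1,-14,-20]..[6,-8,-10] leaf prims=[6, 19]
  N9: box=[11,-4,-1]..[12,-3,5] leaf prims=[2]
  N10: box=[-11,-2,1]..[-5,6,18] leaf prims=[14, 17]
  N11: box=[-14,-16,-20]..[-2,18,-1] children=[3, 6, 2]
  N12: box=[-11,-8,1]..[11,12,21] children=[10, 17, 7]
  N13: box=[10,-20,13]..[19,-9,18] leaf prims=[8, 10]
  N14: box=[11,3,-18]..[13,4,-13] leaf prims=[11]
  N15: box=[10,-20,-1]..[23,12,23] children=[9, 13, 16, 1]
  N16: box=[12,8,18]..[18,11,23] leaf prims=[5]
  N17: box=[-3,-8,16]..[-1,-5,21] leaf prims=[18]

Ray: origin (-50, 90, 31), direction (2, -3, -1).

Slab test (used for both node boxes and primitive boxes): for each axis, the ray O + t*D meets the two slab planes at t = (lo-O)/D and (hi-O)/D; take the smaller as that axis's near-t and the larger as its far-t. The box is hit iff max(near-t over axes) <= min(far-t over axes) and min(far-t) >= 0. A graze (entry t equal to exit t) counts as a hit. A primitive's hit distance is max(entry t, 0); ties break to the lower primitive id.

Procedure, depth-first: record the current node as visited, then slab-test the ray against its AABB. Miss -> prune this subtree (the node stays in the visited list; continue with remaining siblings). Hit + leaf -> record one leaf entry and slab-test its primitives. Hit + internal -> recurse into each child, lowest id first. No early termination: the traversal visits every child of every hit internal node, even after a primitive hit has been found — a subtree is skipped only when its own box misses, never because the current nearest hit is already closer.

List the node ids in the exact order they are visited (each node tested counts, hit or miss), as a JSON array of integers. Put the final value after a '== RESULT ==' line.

Trace the traversal:
N0 x:[18,73/2] y:[24,110/3] z:[8,51] -> hit [24,73/2], descend [4, 11, 12, 15]
  N4 x:[49/2,35] y:[25,104/3] z:[28,51] -> hit [28,104/3], descend [5, 8, 14]
    N5 x:[65/2,35] y:[25,94/3] z:[28,39] -> miss, prune
    N8 x:[49/2,28] y:[98/3,104/3] z:[41,51] -> miss, prune
    N14 x:[61/2,63/2] y:[86/3,29] z:[44,49] -> miss, prune
  N11 x:[18,24] y:[24,106/3] z:[32,51] -> miss, prune
  N12 x:[39/2,61/2] y:[26,98/3] z:[10,30] -> hit [26,30], descend [7, 10, 17]
    N7 x:[24,61/2] y:[26,91/3] z:[26,30] -> hit [26,30] leaf, test {P3(miss), P12(miss)}
    N10 x:[39/2,45/2] y:[28,92/3] z:[13,30] -> miss, prune
    N17 x:[47/2,49/2] y:[95/3,98/3] z:[10,15] -> miss, prune
  N15 x:[30,73/2] y:[26,110/3] z:[8,32] -> hit [30,32], descend [1, 9, 13, 16]
    N1 x:[33,73/2] y:[26,86/3] z:[8,19] -> miss, prune
    N9 x:[61/2,31] y:[31,94/3] z:[26,32] -> hit [31,31] leaf, test {P2@t=31}
    N13 x:[30,69/2] y:[33,110/3] z:[13,18] -> miss, prune
    N16 x:[31,34] y:[79/3,82/3] z:[8,13] -> miss, prune

Visited [0, 4, 5, 8, 14, 11, 12, 7, 10, 17, 15, 1, 9, 13, 16]. Tests: 15 box, 2 leaf. Nearest: P2.

== RESULT ==
[0, 4, 5, 8, 14, 11, 12, 7, 10, 17, 15, 1, 9, 13, 16]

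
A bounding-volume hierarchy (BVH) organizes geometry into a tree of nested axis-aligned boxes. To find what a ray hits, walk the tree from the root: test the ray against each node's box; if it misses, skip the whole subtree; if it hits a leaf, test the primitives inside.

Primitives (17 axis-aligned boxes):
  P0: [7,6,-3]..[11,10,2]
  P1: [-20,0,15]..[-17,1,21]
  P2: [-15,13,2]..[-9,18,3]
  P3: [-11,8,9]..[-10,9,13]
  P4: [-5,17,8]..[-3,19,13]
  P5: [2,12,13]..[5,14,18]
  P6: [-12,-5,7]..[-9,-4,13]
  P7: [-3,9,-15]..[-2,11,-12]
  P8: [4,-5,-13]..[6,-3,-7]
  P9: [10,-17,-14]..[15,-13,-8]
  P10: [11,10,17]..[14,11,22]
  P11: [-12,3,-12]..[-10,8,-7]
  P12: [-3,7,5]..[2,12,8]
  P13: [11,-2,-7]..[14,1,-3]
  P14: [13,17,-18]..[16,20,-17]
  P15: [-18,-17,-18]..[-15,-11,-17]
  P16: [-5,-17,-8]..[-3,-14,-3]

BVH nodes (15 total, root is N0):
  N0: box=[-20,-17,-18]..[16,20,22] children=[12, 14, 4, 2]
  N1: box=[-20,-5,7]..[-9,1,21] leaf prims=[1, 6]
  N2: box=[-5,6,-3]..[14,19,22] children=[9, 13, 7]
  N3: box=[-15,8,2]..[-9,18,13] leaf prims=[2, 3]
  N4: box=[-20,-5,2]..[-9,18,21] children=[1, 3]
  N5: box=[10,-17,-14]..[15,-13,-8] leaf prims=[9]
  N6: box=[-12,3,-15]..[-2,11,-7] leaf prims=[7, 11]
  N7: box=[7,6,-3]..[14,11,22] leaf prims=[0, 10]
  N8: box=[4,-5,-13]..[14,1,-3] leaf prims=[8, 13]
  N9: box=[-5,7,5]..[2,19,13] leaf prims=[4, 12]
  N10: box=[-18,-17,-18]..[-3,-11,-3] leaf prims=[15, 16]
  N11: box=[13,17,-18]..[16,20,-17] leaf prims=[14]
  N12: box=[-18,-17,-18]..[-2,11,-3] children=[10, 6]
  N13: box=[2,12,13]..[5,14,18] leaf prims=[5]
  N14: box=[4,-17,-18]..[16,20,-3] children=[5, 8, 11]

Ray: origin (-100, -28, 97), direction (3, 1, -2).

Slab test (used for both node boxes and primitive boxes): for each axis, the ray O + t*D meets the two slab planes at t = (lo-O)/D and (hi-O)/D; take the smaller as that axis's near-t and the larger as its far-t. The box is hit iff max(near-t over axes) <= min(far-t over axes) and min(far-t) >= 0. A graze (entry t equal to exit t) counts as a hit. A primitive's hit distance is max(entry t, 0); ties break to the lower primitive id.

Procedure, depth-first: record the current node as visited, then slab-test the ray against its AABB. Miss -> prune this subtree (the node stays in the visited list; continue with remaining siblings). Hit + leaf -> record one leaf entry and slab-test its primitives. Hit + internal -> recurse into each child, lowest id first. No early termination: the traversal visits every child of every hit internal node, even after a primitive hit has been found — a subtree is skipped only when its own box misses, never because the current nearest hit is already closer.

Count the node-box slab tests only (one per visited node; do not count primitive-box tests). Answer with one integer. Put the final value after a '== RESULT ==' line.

Trace the traversal:
N0 x:[80/3,116/3] y:[11,48] z:[75/2,115/2] -> hit [75/2,116/3], descend [2, 4, 12, 14]
  N2 x:[95/3,38] y:[34,47] z:[75/2,50] -> hit [75/2,38], descend [7, 9, 13]
    N7 x:[107/3,38] y:[34,39] z:[75/2,50] -> hit [75/2,38] leaf, test {P0(miss), P10@t=38}
    N9 x:[95/3,34] y:[35,47] z:[42,46] -> miss, prune
    N13 x:[34,35] y:[40,42] z:[79/2,42] -> miss, prune
  N4 x:[80/3,91/3] y:[23,46] z:[38,95/2] -> miss, prune
  N12 x:[82/3,98/3] y:[11,39] z:[50,115/2] -> miss, prune
  N14 x:[104/3,116/3] y:[11,48] z:[50,115/2] -> miss, prune

Summary -> nodes [0, 2, 7, 9, 13, 4, 12, 14]; box-tests=8; leaf-entries=1; first=P10

== RESULT ==
8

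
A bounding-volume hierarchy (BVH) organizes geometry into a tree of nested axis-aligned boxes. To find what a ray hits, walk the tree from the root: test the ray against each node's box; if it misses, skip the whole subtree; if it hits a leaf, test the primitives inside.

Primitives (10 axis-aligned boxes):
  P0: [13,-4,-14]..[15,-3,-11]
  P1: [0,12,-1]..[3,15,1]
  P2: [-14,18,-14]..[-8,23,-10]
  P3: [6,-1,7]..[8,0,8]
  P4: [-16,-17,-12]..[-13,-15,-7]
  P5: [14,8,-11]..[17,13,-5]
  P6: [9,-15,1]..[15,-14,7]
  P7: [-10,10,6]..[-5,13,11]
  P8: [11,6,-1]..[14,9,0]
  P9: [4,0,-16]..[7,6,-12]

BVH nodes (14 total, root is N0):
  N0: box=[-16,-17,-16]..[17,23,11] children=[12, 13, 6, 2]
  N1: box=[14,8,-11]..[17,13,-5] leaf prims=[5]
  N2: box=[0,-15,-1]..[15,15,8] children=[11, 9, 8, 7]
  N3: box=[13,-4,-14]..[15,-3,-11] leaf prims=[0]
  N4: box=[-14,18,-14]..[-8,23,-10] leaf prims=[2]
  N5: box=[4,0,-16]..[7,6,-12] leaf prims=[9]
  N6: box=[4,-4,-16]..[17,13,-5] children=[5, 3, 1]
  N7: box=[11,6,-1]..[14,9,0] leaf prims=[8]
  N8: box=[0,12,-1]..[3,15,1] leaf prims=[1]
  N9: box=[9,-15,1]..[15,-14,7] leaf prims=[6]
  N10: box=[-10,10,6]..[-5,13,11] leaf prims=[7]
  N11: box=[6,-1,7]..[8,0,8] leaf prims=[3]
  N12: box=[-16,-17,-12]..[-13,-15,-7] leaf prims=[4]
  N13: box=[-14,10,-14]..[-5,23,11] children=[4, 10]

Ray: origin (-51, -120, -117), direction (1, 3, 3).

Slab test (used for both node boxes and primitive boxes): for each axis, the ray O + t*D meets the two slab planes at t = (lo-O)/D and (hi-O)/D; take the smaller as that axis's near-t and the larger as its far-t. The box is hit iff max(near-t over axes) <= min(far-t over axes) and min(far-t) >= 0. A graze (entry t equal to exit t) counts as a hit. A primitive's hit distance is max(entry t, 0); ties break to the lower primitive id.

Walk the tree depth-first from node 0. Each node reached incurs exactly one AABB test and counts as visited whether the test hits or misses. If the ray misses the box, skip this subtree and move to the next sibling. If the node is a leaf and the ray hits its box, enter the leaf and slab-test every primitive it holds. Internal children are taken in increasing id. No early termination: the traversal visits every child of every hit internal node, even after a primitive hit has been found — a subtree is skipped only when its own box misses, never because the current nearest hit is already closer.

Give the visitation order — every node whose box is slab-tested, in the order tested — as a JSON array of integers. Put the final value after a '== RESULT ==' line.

Traverse from the root:
N0 x:[35,68] y:[103/3,143/3] z:[101/3,128/3] -> hit [35,128/3], descend [2, 6, 12, 13]
  N2 x:[51,66] y:[35,45] z:[116/3,125/3] -> miss, prune
  N6 x:[55,68] y:[116/3,133/3] z:[101/3,112/3] -> miss, prune
  N12 x:[35,38] y:[103/3,35] z:[35,110/3] -> hit [35,35] leaf, test {P4@t=35}
  N13 x:[37,46] y:[130/3,143/3] z:[103/3,128/3] -> miss, prune

Summary -> nodes [0, 2, 6, 12, 13]; box-tests=5; leaf-entries=1; first=P4

== RESULT ==
[0, 2, 6, 12, 13]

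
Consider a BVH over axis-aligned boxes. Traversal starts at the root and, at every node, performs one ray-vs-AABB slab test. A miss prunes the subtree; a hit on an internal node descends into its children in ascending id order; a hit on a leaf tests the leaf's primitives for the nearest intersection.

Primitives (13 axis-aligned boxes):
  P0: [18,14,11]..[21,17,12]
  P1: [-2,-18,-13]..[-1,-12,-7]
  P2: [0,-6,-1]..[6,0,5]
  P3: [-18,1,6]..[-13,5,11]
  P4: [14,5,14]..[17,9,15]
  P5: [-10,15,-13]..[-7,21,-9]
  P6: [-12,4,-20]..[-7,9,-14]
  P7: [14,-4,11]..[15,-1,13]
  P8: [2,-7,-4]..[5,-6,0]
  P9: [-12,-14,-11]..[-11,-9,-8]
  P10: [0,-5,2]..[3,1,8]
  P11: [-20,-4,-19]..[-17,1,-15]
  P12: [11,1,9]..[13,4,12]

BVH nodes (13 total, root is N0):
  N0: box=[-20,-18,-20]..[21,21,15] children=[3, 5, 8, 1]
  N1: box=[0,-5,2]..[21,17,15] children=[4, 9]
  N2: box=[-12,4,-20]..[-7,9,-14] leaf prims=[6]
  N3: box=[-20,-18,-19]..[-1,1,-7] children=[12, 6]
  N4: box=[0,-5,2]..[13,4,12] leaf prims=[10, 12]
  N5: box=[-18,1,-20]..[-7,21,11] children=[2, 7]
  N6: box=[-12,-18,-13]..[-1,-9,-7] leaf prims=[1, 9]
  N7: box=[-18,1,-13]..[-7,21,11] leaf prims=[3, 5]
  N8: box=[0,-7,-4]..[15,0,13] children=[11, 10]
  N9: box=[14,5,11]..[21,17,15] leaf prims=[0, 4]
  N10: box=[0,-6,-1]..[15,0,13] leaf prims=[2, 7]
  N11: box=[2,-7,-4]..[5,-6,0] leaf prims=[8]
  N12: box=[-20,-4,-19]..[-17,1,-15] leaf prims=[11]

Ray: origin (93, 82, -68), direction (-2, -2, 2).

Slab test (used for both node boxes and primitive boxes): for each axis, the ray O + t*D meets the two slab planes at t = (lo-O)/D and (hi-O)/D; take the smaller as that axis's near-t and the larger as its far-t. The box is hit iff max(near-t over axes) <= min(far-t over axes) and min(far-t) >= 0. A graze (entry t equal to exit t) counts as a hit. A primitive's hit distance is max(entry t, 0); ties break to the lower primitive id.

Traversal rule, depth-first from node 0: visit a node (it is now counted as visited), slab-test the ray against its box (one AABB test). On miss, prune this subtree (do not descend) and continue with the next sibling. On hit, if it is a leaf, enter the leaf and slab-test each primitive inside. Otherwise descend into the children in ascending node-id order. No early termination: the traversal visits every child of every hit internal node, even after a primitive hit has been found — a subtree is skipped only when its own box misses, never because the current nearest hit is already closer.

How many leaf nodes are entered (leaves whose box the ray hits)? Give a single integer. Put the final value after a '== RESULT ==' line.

Trace the traversal:
N0 x:[36,113/2] y:[61/2,50] z:[24,83/2] -> hit [36,83/2], descend [1, 3, 5, 8]
  N1 x:[36,93/2] y:[65/2,87/2] z:[35,83/2] -> hit [36,83/2], descend [4, 9]
    N4 x:[40,93/2] y:[39,87/2] z:[35,40] -> hit [40,40] leaf, test {P10(miss), P12@t=40}
    N9 x:[36,79/2] y:[65/2,77/2] z:[79/2,83/2] -> miss, prune
  N3 x:[47,113/2] y:[81/2,50] z:[49/2,61/2] -> miss, prune
  N5 x:[50,111/2] y:[61/2,81/2] z:[24,79/2] -> miss, prune
  N8 x:[39,93/2] y:[41,89/2] z:[32,81/2] -> miss, prune

Visited [0, 1, 4, 9, 3, 5, 8]. Tests: 7 box, 1 leaf. Nearest: P12.

== RESULT ==
1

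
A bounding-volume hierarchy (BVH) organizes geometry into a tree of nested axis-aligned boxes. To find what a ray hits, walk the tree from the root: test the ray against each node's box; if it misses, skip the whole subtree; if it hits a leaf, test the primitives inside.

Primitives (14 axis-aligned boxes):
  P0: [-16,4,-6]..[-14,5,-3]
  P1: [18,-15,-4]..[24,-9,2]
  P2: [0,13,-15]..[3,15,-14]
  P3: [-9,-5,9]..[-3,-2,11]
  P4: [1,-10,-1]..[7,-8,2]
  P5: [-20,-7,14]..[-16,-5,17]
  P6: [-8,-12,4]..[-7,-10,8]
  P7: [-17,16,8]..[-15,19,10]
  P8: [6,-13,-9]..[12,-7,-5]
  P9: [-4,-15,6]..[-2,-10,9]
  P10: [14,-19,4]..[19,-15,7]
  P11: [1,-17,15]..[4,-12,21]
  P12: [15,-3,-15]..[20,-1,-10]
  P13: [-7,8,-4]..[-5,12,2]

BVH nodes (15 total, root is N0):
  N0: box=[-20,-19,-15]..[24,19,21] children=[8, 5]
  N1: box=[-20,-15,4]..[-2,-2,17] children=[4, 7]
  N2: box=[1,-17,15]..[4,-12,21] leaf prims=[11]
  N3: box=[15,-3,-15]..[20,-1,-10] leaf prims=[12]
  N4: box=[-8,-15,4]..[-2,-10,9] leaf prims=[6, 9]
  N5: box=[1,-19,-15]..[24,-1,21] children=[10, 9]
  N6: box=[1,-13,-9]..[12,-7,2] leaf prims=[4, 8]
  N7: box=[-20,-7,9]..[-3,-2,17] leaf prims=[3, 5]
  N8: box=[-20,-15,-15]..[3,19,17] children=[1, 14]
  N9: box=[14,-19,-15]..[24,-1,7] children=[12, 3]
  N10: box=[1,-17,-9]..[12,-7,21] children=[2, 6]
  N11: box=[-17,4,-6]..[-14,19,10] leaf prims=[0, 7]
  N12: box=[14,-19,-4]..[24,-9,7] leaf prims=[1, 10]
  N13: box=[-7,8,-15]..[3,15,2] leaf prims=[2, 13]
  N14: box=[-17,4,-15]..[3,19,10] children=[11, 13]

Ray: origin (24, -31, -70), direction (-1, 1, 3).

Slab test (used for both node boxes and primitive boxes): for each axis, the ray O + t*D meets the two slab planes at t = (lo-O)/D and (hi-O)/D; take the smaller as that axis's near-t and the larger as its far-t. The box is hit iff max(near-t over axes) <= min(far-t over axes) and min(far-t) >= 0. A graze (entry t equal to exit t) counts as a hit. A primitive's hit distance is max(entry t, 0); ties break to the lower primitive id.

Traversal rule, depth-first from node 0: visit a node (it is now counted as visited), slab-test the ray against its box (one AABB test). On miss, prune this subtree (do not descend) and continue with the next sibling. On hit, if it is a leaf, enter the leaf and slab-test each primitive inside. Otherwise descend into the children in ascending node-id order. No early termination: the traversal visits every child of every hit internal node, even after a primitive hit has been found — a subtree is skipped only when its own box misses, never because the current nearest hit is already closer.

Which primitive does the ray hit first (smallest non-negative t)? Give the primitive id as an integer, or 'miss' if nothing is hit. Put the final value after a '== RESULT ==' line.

Trace the traversal:
N0 x:[0,44] y:[12,50] z:[55/3,91/3] -> hit [55/3,91/3], descend [5, 8]
  N5 x:[0,23] y:[12,30] z:[55/3,91/3] -> hit [55/3,23], descend [9, 10]
    N9 x:[0,10] y:[12,30] z:[55/3,77/3] -> miss, prune
    N10 x:[12,23] y:[14,24] z:[61/3,91/3] -> hit [61/3,23], descend [2, 6]
      N2 x:[20,23] y:[14,19] z:[85/3,91/3] -> miss, prune
      N6 x:[12,23] y:[18,24] z:[61/3,24] -> hit [61/3,23] leaf, test {P4@t=23, P8(miss)}
  N8 x:[21,44] y:[16,50] z:[55/3,29] -> hit [21,29], descend [1, 14]
    N1 x:[26,44] y:[16,29] z:[74/3,29] -> hit [26,29], descend [4, 7]
      N4 x:[26,32] y:[16,21] z:[74/3,79/3] -> miss, prune
      N7 x:[27,44] y:[24,29] z:[79/3,29] -> hit [27,29] leaf, test {P3@t=27, P5(miss)}
    N14 x:[21,41] y:[35,50] z:[55/3,80/3] -> miss, prune

order=[0, 5, 9, 10, 2, 6, 8, 1, 4, 7, 14]  |boxes|=11  |leaves|=2  hit=P4

== RESULT ==
4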